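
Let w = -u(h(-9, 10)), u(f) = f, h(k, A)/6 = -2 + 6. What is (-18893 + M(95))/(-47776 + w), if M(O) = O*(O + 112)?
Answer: -193/11950 ≈ -0.016151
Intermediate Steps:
h(k, A) = 24 (h(k, A) = 6*(-2 + 6) = 6*4 = 24)
M(O) = O*(112 + O)
w = -24 (w = -1*24 = -24)
(-18893 + M(95))/(-47776 + w) = (-18893 + 95*(112 + 95))/(-47776 - 24) = (-18893 + 95*207)/(-47800) = (-18893 + 19665)*(-1/47800) = 772*(-1/47800) = -193/11950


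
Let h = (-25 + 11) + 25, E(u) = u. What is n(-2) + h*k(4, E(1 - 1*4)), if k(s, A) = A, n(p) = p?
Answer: -35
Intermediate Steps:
h = 11 (h = -14 + 25 = 11)
n(-2) + h*k(4, E(1 - 1*4)) = -2 + 11*(1 - 1*4) = -2 + 11*(1 - 4) = -2 + 11*(-3) = -2 - 33 = -35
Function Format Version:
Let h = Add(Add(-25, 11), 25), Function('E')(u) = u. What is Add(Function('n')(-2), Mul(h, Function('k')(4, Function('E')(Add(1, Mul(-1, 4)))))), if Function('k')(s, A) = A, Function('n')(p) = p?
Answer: -35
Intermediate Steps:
h = 11 (h = Add(-14, 25) = 11)
Add(Function('n')(-2), Mul(h, Function('k')(4, Function('E')(Add(1, Mul(-1, 4)))))) = Add(-2, Mul(11, Add(1, Mul(-1, 4)))) = Add(-2, Mul(11, Add(1, -4))) = Add(-2, Mul(11, -3)) = Add(-2, -33) = -35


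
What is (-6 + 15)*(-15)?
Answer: -135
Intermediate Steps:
(-6 + 15)*(-15) = 9*(-15) = -135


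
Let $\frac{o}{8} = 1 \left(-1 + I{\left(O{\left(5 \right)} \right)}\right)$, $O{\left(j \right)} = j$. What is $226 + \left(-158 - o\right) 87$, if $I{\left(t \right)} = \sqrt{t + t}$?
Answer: $-12824 - 696 \sqrt{10} \approx -15025.0$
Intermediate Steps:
$I{\left(t \right)} = \sqrt{2} \sqrt{t}$ ($I{\left(t \right)} = \sqrt{2 t} = \sqrt{2} \sqrt{t}$)
$o = -8 + 8 \sqrt{10}$ ($o = 8 \cdot 1 \left(-1 + \sqrt{2} \sqrt{5}\right) = 8 \cdot 1 \left(-1 + \sqrt{10}\right) = 8 \left(-1 + \sqrt{10}\right) = -8 + 8 \sqrt{10} \approx 17.298$)
$226 + \left(-158 - o\right) 87 = 226 + \left(-158 - \left(-8 + 8 \sqrt{10}\right)\right) 87 = 226 + \left(-158 + \left(8 - 8 \sqrt{10}\right)\right) 87 = 226 + \left(-150 - 8 \sqrt{10}\right) 87 = 226 - \left(13050 + 696 \sqrt{10}\right) = -12824 - 696 \sqrt{10}$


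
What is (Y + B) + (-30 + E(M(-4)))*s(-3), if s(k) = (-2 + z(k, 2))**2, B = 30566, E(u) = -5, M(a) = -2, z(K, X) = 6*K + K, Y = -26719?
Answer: -14668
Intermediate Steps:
z(K, X) = 7*K
s(k) = (-2 + 7*k)**2
(Y + B) + (-30 + E(M(-4)))*s(-3) = (-26719 + 30566) + (-30 - 5)*(-2 + 7*(-3))**2 = 3847 - 35*(-2 - 21)**2 = 3847 - 35*(-23)**2 = 3847 - 35*529 = 3847 - 18515 = -14668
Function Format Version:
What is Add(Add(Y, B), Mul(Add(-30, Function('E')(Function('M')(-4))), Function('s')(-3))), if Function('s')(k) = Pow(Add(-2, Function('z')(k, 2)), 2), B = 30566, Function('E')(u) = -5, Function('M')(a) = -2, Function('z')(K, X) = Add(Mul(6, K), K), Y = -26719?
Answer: -14668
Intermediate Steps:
Function('z')(K, X) = Mul(7, K)
Function('s')(k) = Pow(Add(-2, Mul(7, k)), 2)
Add(Add(Y, B), Mul(Add(-30, Function('E')(Function('M')(-4))), Function('s')(-3))) = Add(Add(-26719, 30566), Mul(Add(-30, -5), Pow(Add(-2, Mul(7, -3)), 2))) = Add(3847, Mul(-35, Pow(Add(-2, -21), 2))) = Add(3847, Mul(-35, Pow(-23, 2))) = Add(3847, Mul(-35, 529)) = Add(3847, -18515) = -14668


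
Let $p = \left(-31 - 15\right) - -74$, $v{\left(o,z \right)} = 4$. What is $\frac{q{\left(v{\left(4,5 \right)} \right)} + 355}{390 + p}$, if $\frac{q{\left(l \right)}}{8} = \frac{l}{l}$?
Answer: $\frac{33}{38} \approx 0.86842$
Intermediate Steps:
$q{\left(l \right)} = 8$ ($q{\left(l \right)} = 8 \frac{l}{l} = 8 \cdot 1 = 8$)
$p = 28$ ($p = -46 + 74 = 28$)
$\frac{q{\left(v{\left(4,5 \right)} \right)} + 355}{390 + p} = \frac{8 + 355}{390 + 28} = \frac{363}{418} = 363 \cdot \frac{1}{418} = \frac{33}{38}$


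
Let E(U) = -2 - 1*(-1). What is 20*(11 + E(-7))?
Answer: 200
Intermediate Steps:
E(U) = -1 (E(U) = -2 + 1 = -1)
20*(11 + E(-7)) = 20*(11 - 1) = 20*10 = 200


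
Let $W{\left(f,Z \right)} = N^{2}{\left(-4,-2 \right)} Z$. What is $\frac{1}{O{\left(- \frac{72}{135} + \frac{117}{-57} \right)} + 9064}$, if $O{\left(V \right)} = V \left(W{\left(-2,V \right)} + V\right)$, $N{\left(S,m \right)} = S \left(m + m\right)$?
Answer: $\frac{81225}{875817833} \approx 9.2742 \cdot 10^{-5}$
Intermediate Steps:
$N{\left(S,m \right)} = 2 S m$ ($N{\left(S,m \right)} = S 2 m = 2 S m$)
$W{\left(f,Z \right)} = 256 Z$ ($W{\left(f,Z \right)} = \left(2 \left(-4\right) \left(-2\right)\right)^{2} Z = 16^{2} Z = 256 Z$)
$O{\left(V \right)} = 257 V^{2}$ ($O{\left(V \right)} = V \left(256 V + V\right) = V 257 V = 257 V^{2}$)
$\frac{1}{O{\left(- \frac{72}{135} + \frac{117}{-57} \right)} + 9064} = \frac{1}{257 \left(- \frac{72}{135} + \frac{117}{-57}\right)^{2} + 9064} = \frac{1}{257 \left(\left(-72\right) \frac{1}{135} + 117 \left(- \frac{1}{57}\right)\right)^{2} + 9064} = \frac{1}{257 \left(- \frac{8}{15} - \frac{39}{19}\right)^{2} + 9064} = \frac{1}{257 \left(- \frac{737}{285}\right)^{2} + 9064} = \frac{1}{257 \cdot \frac{543169}{81225} + 9064} = \frac{1}{\frac{139594433}{81225} + 9064} = \frac{1}{\frac{875817833}{81225}} = \frac{81225}{875817833}$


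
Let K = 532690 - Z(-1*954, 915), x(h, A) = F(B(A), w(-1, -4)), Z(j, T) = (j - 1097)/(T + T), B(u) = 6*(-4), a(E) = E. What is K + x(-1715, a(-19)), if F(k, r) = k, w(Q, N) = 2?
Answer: 974780831/1830 ≈ 5.3267e+5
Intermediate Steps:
B(u) = -24
Z(j, T) = (-1097 + j)/(2*T) (Z(j, T) = (-1097 + j)/((2*T)) = (-1097 + j)*(1/(2*T)) = (-1097 + j)/(2*T))
x(h, A) = -24
K = 974824751/1830 (K = 532690 - (-1097 - 1*954)/(2*915) = 532690 - (-1097 - 954)/(2*915) = 532690 - (-2051)/(2*915) = 532690 - 1*(-2051/1830) = 532690 + 2051/1830 = 974824751/1830 ≈ 5.3269e+5)
K + x(-1715, a(-19)) = 974824751/1830 - 24 = 974780831/1830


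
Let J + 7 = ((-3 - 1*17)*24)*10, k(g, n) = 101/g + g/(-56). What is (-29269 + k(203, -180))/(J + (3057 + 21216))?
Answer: -47537935/31612784 ≈ -1.5038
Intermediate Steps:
k(g, n) = 101/g - g/56 (k(g, n) = 101/g + g*(-1/56) = 101/g - g/56)
J = -4807 (J = -7 + ((-3 - 1*17)*24)*10 = -7 + ((-3 - 17)*24)*10 = -7 - 20*24*10 = -7 - 480*10 = -7 - 4800 = -4807)
(-29269 + k(203, -180))/(J + (3057 + 21216)) = (-29269 + (101/203 - 1/56*203))/(-4807 + (3057 + 21216)) = (-29269 + (101*(1/203) - 29/8))/(-4807 + 24273) = (-29269 + (101/203 - 29/8))/19466 = (-29269 - 5079/1624)*(1/19466) = -47537935/1624*1/19466 = -47537935/31612784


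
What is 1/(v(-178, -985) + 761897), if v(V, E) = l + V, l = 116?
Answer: 1/761835 ≈ 1.3126e-6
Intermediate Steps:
v(V, E) = 116 + V
1/(v(-178, -985) + 761897) = 1/((116 - 178) + 761897) = 1/(-62 + 761897) = 1/761835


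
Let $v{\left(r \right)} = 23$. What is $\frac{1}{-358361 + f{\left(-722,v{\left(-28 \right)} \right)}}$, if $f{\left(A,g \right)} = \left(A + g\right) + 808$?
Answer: $- \frac{1}{358252} \approx -2.7913 \cdot 10^{-6}$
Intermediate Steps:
$f{\left(A,g \right)} = 808 + A + g$
$\frac{1}{-358361 + f{\left(-722,v{\left(-28 \right)} \right)}} = \frac{1}{-358361 + \left(808 - 722 + 23\right)} = \frac{1}{-358361 + 109} = \frac{1}{-358252} = - \frac{1}{358252}$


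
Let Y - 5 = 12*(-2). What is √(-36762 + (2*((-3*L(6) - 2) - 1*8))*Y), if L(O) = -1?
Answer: 4*I*√2281 ≈ 191.04*I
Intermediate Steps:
Y = -19 (Y = 5 + 12*(-2) = 5 - 24 = -19)
√(-36762 + (2*((-3*L(6) - 2) - 1*8))*Y) = √(-36762 + (2*((-3*(-1) - 2) - 1*8))*(-19)) = √(-36762 + (2*((3 - 2) - 8))*(-19)) = √(-36762 + (2*(1 - 8))*(-19)) = √(-36762 + (2*(-7))*(-19)) = √(-36762 - 14*(-19)) = √(-36762 + 266) = √(-36496) = 4*I*√2281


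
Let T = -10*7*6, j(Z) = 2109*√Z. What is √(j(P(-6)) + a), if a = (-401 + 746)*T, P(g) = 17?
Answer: √(-144900 + 2109*√17) ≈ 369.06*I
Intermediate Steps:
T = -420 (T = -70*6 = -420)
a = -144900 (a = (-401 + 746)*(-420) = 345*(-420) = -144900)
√(j(P(-6)) + a) = √(2109*√17 - 144900) = √(-144900 + 2109*√17)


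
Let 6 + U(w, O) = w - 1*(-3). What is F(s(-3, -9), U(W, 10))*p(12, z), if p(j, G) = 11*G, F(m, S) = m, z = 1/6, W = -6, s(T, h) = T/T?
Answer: 11/6 ≈ 1.8333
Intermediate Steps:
s(T, h) = 1
U(w, O) = -3 + w (U(w, O) = -6 + (w - 1*(-3)) = -6 + (w + 3) = -6 + (3 + w) = -3 + w)
z = ⅙ ≈ 0.16667
F(s(-3, -9), U(W, 10))*p(12, z) = 1*(11*(⅙)) = 1*(11/6) = 11/6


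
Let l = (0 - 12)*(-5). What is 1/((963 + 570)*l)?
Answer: 1/91980 ≈ 1.0872e-5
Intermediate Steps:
l = 60 (l = -12*(-5) = 60)
1/((963 + 570)*l) = 1/((963 + 570)*60) = (1/60)/1533 = (1/1533)*(1/60) = 1/91980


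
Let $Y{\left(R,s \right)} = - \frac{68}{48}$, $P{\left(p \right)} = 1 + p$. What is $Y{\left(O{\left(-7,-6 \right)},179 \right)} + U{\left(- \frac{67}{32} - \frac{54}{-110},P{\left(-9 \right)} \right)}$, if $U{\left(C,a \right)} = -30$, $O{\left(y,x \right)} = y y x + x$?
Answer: $- \frac{377}{12} \approx -31.417$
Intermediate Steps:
$O{\left(y,x \right)} = x + x y^{2}$ ($O{\left(y,x \right)} = y^{2} x + x = x y^{2} + x = x + x y^{2}$)
$Y{\left(R,s \right)} = - \frac{17}{12}$ ($Y{\left(R,s \right)} = \left(-68\right) \frac{1}{48} = - \frac{17}{12}$)
$Y{\left(O{\left(-7,-6 \right)},179 \right)} + U{\left(- \frac{67}{32} - \frac{54}{-110},P{\left(-9 \right)} \right)} = - \frac{17}{12} - 30 = - \frac{377}{12}$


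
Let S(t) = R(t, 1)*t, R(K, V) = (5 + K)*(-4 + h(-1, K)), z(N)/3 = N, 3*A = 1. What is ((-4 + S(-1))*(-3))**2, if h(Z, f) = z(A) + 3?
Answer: 144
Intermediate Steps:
A = 1/3 (A = (1/3)*1 = 1/3 ≈ 0.33333)
z(N) = 3*N
h(Z, f) = 4 (h(Z, f) = 3*(1/3) + 3 = 1 + 3 = 4)
R(K, V) = 0 (R(K, V) = (5 + K)*(-4 + 4) = (5 + K)*0 = 0)
S(t) = 0 (S(t) = 0*t = 0)
((-4 + S(-1))*(-3))**2 = ((-4 + 0)*(-3))**2 = (-4*(-3))**2 = 12**2 = 144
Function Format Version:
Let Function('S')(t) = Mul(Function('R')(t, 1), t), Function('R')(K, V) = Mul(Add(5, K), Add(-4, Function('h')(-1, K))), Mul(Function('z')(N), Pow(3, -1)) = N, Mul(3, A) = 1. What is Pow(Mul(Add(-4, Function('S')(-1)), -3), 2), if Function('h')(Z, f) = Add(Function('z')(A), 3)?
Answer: 144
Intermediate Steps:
A = Rational(1, 3) (A = Mul(Rational(1, 3), 1) = Rational(1, 3) ≈ 0.33333)
Function('z')(N) = Mul(3, N)
Function('h')(Z, f) = 4 (Function('h')(Z, f) = Add(Mul(3, Rational(1, 3)), 3) = Add(1, 3) = 4)
Function('R')(K, V) = 0 (Function('R')(K, V) = Mul(Add(5, K), Add(-4, 4)) = Mul(Add(5, K), 0) = 0)
Function('S')(t) = 0 (Function('S')(t) = Mul(0, t) = 0)
Pow(Mul(Add(-4, Function('S')(-1)), -3), 2) = Pow(Mul(Add(-4, 0), -3), 2) = Pow(Mul(-4, -3), 2) = Pow(12, 2) = 144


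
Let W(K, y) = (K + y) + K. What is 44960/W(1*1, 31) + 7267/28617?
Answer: 142984459/104929 ≈ 1362.7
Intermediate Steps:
W(K, y) = y + 2*K
44960/W(1*1, 31) + 7267/28617 = 44960/(31 + 2*(1*1)) + 7267/28617 = 44960/(31 + 2*1) + 7267*(1/28617) = 44960/(31 + 2) + 7267/28617 = 44960/33 + 7267/28617 = 142984459/104929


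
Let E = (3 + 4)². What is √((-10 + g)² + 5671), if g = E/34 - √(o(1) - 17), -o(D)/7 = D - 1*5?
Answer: √(6653073 + 19788*√11)/34 ≈ 76.237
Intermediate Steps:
o(D) = 35 - 7*D (o(D) = -7*(D - 1*5) = -7*(D - 5) = -7*(-5 + D) = 35 - 7*D)
E = 49 (E = 7² = 49)
g = 49/34 - √11 (g = 49/34 - √((35 - 7*1) - 17) = 49*(1/34) - √((35 - 7) - 17) = 49/34 - √(28 - 17) = 49/34 - √11 ≈ -1.8754)
√((-10 + g)² + 5671) = √((-10 + (49/34 - √11))² + 5671) = √((-291/34 - √11)² + 5671) = √(5671 + (-291/34 - √11)²)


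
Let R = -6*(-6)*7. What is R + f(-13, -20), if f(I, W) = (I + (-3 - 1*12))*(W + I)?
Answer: 1176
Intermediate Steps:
f(I, W) = (-15 + I)*(I + W) (f(I, W) = (I + (-3 - 12))*(I + W) = (I - 15)*(I + W) = (-15 + I)*(I + W))
R = 252 (R = 36*7 = 252)
R + f(-13, -20) = 252 + ((-13)² - 15*(-13) - 15*(-20) - 13*(-20)) = 252 + (169 + 195 + 300 + 260) = 252 + 924 = 1176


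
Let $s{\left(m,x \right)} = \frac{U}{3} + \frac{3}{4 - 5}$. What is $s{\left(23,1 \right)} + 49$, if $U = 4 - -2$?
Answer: $48$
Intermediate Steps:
$U = 6$ ($U = 4 + 2 = 6$)
$s{\left(m,x \right)} = -1$ ($s{\left(m,x \right)} = \frac{6}{3} + \frac{3}{4 - 5} = 6 \cdot \frac{1}{3} + \frac{3}{4 - 5} = 2 + \frac{3}{-1} = 2 + 3 \left(-1\right) = 2 - 3 = -1$)
$s{\left(23,1 \right)} + 49 = -1 + 49 = 48$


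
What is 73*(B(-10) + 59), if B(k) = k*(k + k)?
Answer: 18907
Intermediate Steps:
B(k) = 2*k² (B(k) = k*(2*k) = 2*k²)
73*(B(-10) + 59) = 73*(2*(-10)² + 59) = 73*(2*100 + 59) = 73*(200 + 59) = 73*259 = 18907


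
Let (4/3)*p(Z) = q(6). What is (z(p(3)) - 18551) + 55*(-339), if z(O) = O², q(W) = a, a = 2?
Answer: -148775/4 ≈ -37194.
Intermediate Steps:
q(W) = 2
p(Z) = 3/2 (p(Z) = (¾)*2 = 3/2)
(z(p(3)) - 18551) + 55*(-339) = ((3/2)² - 18551) + 55*(-339) = (9/4 - 18551) - 18645 = -74195/4 - 18645 = -148775/4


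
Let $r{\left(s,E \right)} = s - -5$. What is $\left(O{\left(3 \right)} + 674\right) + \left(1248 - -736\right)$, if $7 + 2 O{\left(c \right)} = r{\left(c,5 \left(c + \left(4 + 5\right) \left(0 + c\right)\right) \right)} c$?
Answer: $\frac{5333}{2} \approx 2666.5$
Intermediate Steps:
$r{\left(s,E \right)} = 5 + s$ ($r{\left(s,E \right)} = s + 5 = 5 + s$)
$O{\left(c \right)} = - \frac{7}{2} + \frac{c \left(5 + c\right)}{2}$ ($O{\left(c \right)} = - \frac{7}{2} + \frac{\left(5 + c\right) c}{2} = - \frac{7}{2} + \frac{c \left(5 + c\right)}{2}$)
$\left(O{\left(3 \right)} + 674\right) + \left(1248 - -736\right) = \left(\left(- \frac{7}{2} + \frac{1}{2} \cdot 3 \left(5 + 3\right)\right) + 674\right) + \left(1248 - -736\right) = \left(\left(- \frac{7}{2} + \frac{1}{2} \cdot 3 \cdot 8\right) + 674\right) + \left(1248 + 736\right) = \left(\left(- \frac{7}{2} + 12\right) + 674\right) + 1984 = \left(\frac{17}{2} + 674\right) + 1984 = \frac{1365}{2} + 1984 = \frac{5333}{2}$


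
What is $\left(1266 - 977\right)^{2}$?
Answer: $83521$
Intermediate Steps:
$\left(1266 - 977\right)^{2} = 289^{2} = 83521$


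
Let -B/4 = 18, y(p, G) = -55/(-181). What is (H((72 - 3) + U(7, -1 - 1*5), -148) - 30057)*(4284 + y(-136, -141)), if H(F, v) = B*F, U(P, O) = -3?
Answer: -26992952331/181 ≈ -1.4913e+8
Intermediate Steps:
y(p, G) = 55/181 (y(p, G) = -55*(-1/181) = 55/181)
B = -72 (B = -4*18 = -72)
H(F, v) = -72*F
(H((72 - 3) + U(7, -1 - 1*5), -148) - 30057)*(4284 + y(-136, -141)) = (-72*((72 - 3) - 3) - 30057)*(4284 + 55/181) = (-72*(69 - 3) - 30057)*(775459/181) = (-72*66 - 30057)*(775459/181) = (-4752 - 30057)*(775459/181) = -34809*775459/181 = -26992952331/181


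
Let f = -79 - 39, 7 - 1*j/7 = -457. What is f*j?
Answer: -383264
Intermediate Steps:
j = 3248 (j = 49 - 7*(-457) = 49 + 3199 = 3248)
f = -118
f*j = -118*3248 = -383264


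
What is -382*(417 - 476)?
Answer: 22538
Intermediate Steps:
-382*(417 - 476) = -382*(-59) = 22538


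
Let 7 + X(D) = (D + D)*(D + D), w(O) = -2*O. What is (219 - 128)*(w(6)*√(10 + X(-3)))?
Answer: -1092*√39 ≈ -6819.5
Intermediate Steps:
X(D) = -7 + 4*D² (X(D) = -7 + (D + D)*(D + D) = -7 + (2*D)*(2*D) = -7 + 4*D²)
(219 - 128)*(w(6)*√(10 + X(-3))) = (219 - 128)*((-2*6)*√(10 + (-7 + 4*(-3)²))) = 91*(-12*√(10 + (-7 + 4*9))) = 91*(-12*√(10 + (-7 + 36))) = 91*(-12*√(10 + 29)) = 91*(-12*√39) = -1092*√39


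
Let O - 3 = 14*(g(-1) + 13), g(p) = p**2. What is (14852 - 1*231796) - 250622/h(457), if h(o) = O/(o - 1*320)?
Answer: -77507070/199 ≈ -3.8948e+5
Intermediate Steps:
O = 199 (O = 3 + 14*((-1)**2 + 13) = 3 + 14*(1 + 13) = 3 + 14*14 = 3 + 196 = 199)
h(o) = 199/(-320 + o) (h(o) = 199/(o - 1*320) = 199/(o - 320) = 199/(-320 + o))
(14852 - 1*231796) - 250622/h(457) = (14852 - 1*231796) - 250622/(199/(-320 + 457)) = (14852 - 231796) - 250622/(199/137) = -216944 - 250622/(199*(1/137)) = -216944 - 250622/199/137 = -216944 - 250622*137/199 = -216944 - 1*34335214/199 = -216944 - 34335214/199 = -77507070/199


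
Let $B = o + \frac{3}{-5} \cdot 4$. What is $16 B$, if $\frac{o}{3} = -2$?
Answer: $- \frac{672}{5} \approx -134.4$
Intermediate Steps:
$o = -6$ ($o = 3 \left(-2\right) = -6$)
$B = - \frac{42}{5}$ ($B = -6 + \frac{3}{-5} \cdot 4 = -6 + 3 \left(- \frac{1}{5}\right) 4 = -6 - \frac{12}{5} = - \frac{42}{5} \approx -8.4$)
$16 B = 16 \left(- \frac{42}{5}\right) = - \frac{672}{5}$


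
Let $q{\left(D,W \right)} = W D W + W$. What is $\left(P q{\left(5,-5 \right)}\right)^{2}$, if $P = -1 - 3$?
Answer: $230400$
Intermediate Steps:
$q{\left(D,W \right)} = W + D W^{2}$ ($q{\left(D,W \right)} = D W W + W = D W^{2} + W = W + D W^{2}$)
$P = -4$
$\left(P q{\left(5,-5 \right)}\right)^{2} = \left(- 4 \left(- 5 \left(1 + 5 \left(-5\right)\right)\right)\right)^{2} = \left(- 4 \left(- 5 \left(1 - 25\right)\right)\right)^{2} = \left(- 4 \left(\left(-5\right) \left(-24\right)\right)\right)^{2} = \left(\left(-4\right) 120\right)^{2} = \left(-480\right)^{2} = 230400$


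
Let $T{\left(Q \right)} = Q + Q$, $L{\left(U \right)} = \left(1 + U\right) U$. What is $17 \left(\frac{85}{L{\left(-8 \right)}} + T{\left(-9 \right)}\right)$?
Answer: $- \frac{15691}{56} \approx -280.2$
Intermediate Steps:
$L{\left(U \right)} = U \left(1 + U\right)$
$T{\left(Q \right)} = 2 Q$
$17 \left(\frac{85}{L{\left(-8 \right)}} + T{\left(-9 \right)}\right) = 17 \left(\frac{85}{\left(-8\right) \left(1 - 8\right)} + 2 \left(-9\right)\right) = 17 \left(\frac{85}{\left(-8\right) \left(-7\right)} - 18\right) = 17 \left(\frac{85}{56} - 18\right) = 17 \left(- \frac{923}{56}\right) = - \frac{15691}{56}$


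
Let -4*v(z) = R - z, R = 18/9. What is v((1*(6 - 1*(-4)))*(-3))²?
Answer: 64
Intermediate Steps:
R = 2 (R = 18*(⅑) = 2)
v(z) = -½ + z/4 (v(z) = -(2 - z)/4 = -½ + z/4)
v((1*(6 - 1*(-4)))*(-3))² = (-½ + ((1*(6 - 1*(-4)))*(-3))/4)² = (-½ + ((1*(6 + 4))*(-3))/4)² = (-½ + ((1*10)*(-3))/4)² = (-½ + (10*(-3))/4)² = (-½ + (¼)*(-30))² = (-½ - 15/2)² = (-8)² = 64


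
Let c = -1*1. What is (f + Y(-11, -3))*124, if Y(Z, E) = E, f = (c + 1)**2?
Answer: -372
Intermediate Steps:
c = -1
f = 0 (f = (-1 + 1)**2 = 0**2 = 0)
(f + Y(-11, -3))*124 = (0 - 3)*124 = -3*124 = -372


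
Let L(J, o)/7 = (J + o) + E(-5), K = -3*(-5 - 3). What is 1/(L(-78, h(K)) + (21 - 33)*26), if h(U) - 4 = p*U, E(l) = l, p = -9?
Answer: -1/2377 ≈ -0.00042070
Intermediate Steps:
K = 24 (K = -3*(-8) = 24)
h(U) = 4 - 9*U
L(J, o) = -35 + 7*J + 7*o (L(J, o) = 7*((J + o) - 5) = 7*(-5 + J + o) = -35 + 7*J + 7*o)
1/(L(-78, h(K)) + (21 - 33)*26) = 1/((-35 + 7*(-78) + 7*(4 - 9*24)) + (21 - 33)*26) = 1/((-35 - 546 + 7*(4 - 216)) - 12*26) = 1/((-35 - 546 + 7*(-212)) - 312) = 1/((-35 - 546 - 1484) - 312) = 1/(-2065 - 312) = 1/(-2377) = -1/2377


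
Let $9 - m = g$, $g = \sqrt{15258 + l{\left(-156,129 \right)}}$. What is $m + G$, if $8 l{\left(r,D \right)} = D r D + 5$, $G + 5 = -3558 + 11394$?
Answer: $7840 - \frac{i \sqrt{4947854}}{4} \approx 7840.0 - 556.09 i$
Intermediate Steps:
$G = 7831$ ($G = -5 + \left(-3558 + 11394\right) = -5 + 7836 = 7831$)
$l{\left(r,D \right)} = \frac{5}{8} + \frac{r D^{2}}{8}$ ($l{\left(r,D \right)} = \frac{D r D + 5}{8} = \frac{r D^{2} + 5}{8} = \frac{5 + r D^{2}}{8} = \frac{5}{8} + \frac{r D^{2}}{8}$)
$g = \frac{i \sqrt{4947854}}{4}$ ($g = \sqrt{15258 + \left(\frac{5}{8} + \frac{1}{8} \left(-156\right) 129^{2}\right)} = \sqrt{15258 + \left(\frac{5}{8} + \frac{1}{8} \left(-156\right) 16641\right)} = \sqrt{15258 + \left(\frac{5}{8} - \frac{648999}{2}\right)} = \sqrt{15258 - \frac{2595991}{8}} = \sqrt{- \frac{2473927}{8}} = \frac{i \sqrt{4947854}}{4} \approx 556.09 i$)
$m = 9 - \frac{i \sqrt{4947854}}{4} \approx 9.0 - 556.09 i$
$m + G = \left(9 - \frac{i \sqrt{4947854}}{4}\right) + 7831 = 7840 - \frac{i \sqrt{4947854}}{4}$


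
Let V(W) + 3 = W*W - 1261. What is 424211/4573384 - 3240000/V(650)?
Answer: -406640867089/53513166184 ≈ -7.5989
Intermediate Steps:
V(W) = -1264 + W² (V(W) = -3 + (W*W - 1261) = -3 + (W² - 1261) = -3 + (-1261 + W²) = -1264 + W²)
424211/4573384 - 3240000/V(650) = 424211/4573384 - 3240000/(-1264 + 650²) = 424211*(1/4573384) - 3240000/(-1264 + 422500) = 424211/4573384 - 3240000/421236 = 424211/4573384 - 3240000*1/421236 = 424211/4573384 - 90000/11701 = -406640867089/53513166184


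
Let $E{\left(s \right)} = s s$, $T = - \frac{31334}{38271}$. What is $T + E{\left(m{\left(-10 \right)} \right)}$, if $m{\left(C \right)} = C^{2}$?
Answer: $\frac{382678666}{38271} \approx 9999.2$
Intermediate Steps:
$T = - \frac{31334}{38271}$ ($T = \left(-31334\right) \frac{1}{38271} = - \frac{31334}{38271} \approx -0.81874$)
$E{\left(s \right)} = s^{2}$
$T + E{\left(m{\left(-10 \right)} \right)} = - \frac{31334}{38271} + \left(\left(-10\right)^{2}\right)^{2} = - \frac{31334}{38271} + 100^{2} = - \frac{31334}{38271} + 10000 = \frac{382678666}{38271}$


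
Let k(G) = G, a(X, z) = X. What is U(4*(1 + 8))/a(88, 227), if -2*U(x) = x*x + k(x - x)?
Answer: -81/11 ≈ -7.3636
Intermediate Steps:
U(x) = -x²/2 (U(x) = -(x*x + (x - x))/2 = -(x² + 0)/2 = -x²/2)
U(4*(1 + 8))/a(88, 227) = -16*(1 + 8)²/2/88 = -(4*9)²/2*(1/88) = -½*36²*(1/88) = -½*1296*(1/88) = -648*1/88 = -81/11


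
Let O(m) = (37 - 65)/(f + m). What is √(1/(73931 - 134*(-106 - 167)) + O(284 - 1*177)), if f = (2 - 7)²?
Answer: I*√2821111103382/3646929 ≈ 0.46056*I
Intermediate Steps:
f = 25 (f = (-5)² = 25)
O(m) = -28/(25 + m) (O(m) = (37 - 65)/(25 + m) = -28/(25 + m))
√(1/(73931 - 134*(-106 - 167)) + O(284 - 1*177)) = √(1/(73931 - 134*(-106 - 167)) - 28/(25 + (284 - 1*177))) = √(1/(73931 - 134*(-273)) - 28/(25 + (284 - 177))) = √(1/(73931 + 36582) - 28/(25 + 107)) = √(1/110513 - 28/132) = √(1/110513 - 28*1/132) = √(1/110513 - 7/33) = √(-773558/3646929) = I*√2821111103382/3646929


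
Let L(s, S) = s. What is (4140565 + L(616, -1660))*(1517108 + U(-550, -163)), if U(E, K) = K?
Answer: 6281943812045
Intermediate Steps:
(4140565 + L(616, -1660))*(1517108 + U(-550, -163)) = (4140565 + 616)*(1517108 - 163) = 4141181*1516945 = 6281943812045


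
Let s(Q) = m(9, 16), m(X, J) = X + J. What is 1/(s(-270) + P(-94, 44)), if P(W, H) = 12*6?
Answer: 1/97 ≈ 0.010309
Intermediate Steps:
m(X, J) = J + X
s(Q) = 25 (s(Q) = 16 + 9 = 25)
P(W, H) = 72
1/(s(-270) + P(-94, 44)) = 1/(25 + 72) = 1/97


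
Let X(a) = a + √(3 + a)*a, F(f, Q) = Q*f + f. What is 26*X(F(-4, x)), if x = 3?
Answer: -416 - 416*I*√13 ≈ -416.0 - 1499.9*I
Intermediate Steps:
F(f, Q) = f + Q*f
X(a) = a + a*√(3 + a)
26*X(F(-4, x)) = 26*((-4*(1 + 3))*(1 + √(3 - 4*(1 + 3)))) = 26*((-4*4)*(1 + √(3 - 4*4))) = 26*(-16*(1 + √(3 - 16))) = 26*(-16*(1 + √(-13))) = 26*(-16*(1 + I*√13)) = 26*(-16 - 16*I*√13) = -416 - 416*I*√13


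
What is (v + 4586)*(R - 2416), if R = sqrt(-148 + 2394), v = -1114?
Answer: -8388352 + 3472*sqrt(2246) ≈ -8.2238e+6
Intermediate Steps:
R = sqrt(2246) ≈ 47.392
(v + 4586)*(R - 2416) = (-1114 + 4586)*(sqrt(2246) - 2416) = 3472*(-2416 + sqrt(2246)) = -8388352 + 3472*sqrt(2246)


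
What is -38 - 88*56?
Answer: -4966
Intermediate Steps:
-38 - 88*56 = -38 - 4928 = -4966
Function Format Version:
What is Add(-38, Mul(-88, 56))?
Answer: -4966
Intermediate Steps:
Add(-38, Mul(-88, 56)) = Add(-38, -4928) = -4966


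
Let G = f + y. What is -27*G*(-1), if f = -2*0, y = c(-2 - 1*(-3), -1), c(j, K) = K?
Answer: -27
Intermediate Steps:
y = -1
f = 0
G = -1 (G = 0 - 1 = -1)
-27*G*(-1) = -27*(-1)*(-1) = 27*(-1) = -27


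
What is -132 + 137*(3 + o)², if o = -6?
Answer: 1101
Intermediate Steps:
-132 + 137*(3 + o)² = -132 + 137*(3 - 6)² = -132 + 137*(-3)² = -132 + 137*9 = -132 + 1233 = 1101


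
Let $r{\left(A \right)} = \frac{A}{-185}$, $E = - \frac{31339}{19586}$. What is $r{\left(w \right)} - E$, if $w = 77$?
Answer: $\frac{612799}{517630} \approx 1.1839$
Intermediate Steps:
$E = - \frac{4477}{2798}$ ($E = \left(-31339\right) \frac{1}{19586} = - \frac{4477}{2798} \approx -1.6001$)
$r{\left(A \right)} = - \frac{A}{185}$ ($r{\left(A \right)} = A \left(- \frac{1}{185}\right) = - \frac{A}{185}$)
$r{\left(w \right)} - E = \left(- \frac{1}{185}\right) 77 - - \frac{4477}{2798} = - \frac{77}{185} + \frac{4477}{2798} = \frac{612799}{517630}$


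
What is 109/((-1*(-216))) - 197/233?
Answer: -17155/50328 ≈ -0.34086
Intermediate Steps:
109/((-1*(-216))) - 197/233 = 109/216 - 197*1/233 = 109*(1/216) - 197/233 = 109/216 - 197/233 = -17155/50328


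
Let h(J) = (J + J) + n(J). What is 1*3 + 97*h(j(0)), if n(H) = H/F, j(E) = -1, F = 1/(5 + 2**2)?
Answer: -1064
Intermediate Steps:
F = 1/9 (F = 1/(5 + 4) = 1/9 ≈ 0.11111)
n(H) = 9*H (n(H) = H/(1/9) = H*9 = 9*H)
h(J) = 11*J (h(J) = (J + J) + 9*J = 2*J + 9*J = 11*J)
1*3 + 97*h(j(0)) = 1*3 + 97*(11*(-1)) = 3 + 97*(-11) = 3 - 1067 = -1064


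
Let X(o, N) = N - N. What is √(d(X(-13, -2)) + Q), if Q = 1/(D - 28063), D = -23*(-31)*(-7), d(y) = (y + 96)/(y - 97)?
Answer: I*√10174294126878/3206238 ≈ 0.99485*I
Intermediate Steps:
X(o, N) = 0
d(y) = (96 + y)/(-97 + y)
D = -4991 (D = 713*(-7) = -4991)
Q = -1/33054 (Q = 1/(-4991 - 28063) = 1/(-33054) = -1/33054 ≈ -3.0254e-5)
√(d(X(-13, -2)) + Q) = √((96 + 0)/(-97 + 0) - 1/33054) = √(96/(-97) - 1/33054) = √(-1/97*96 - 1/33054) = √(-96/97 - 1/33054) = √(-3173281/3206238) = I*√10174294126878/3206238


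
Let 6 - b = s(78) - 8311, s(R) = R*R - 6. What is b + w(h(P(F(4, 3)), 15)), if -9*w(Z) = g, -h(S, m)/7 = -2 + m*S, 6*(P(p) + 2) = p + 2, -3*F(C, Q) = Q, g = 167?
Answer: 19984/9 ≈ 2220.4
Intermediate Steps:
F(C, Q) = -Q/3
P(p) = -5/3 + p/6 (P(p) = -2 + (p + 2)/6 = -2 + (2 + p)/6 = -2 + (1/3 + p/6) = -5/3 + p/6)
h(S, m) = 14 - 7*S*m (h(S, m) = -7*(-2 + m*S) = -7*(-2 + S*m) = 14 - 7*S*m)
s(R) = -6 + R**2 (s(R) = R**2 - 6 = -6 + R**2)
w(Z) = -167/9 (w(Z) = -1/9*167 = -167/9)
b = 2239 (b = 6 - ((-6 + 78**2) - 8311) = 6 - ((-6 + 6084) - 8311) = 6 - (6078 - 8311) = 6 - 1*(-2233) = 6 + 2233 = 2239)
b + w(h(P(F(4, 3)), 15)) = 2239 - 167/9 = 19984/9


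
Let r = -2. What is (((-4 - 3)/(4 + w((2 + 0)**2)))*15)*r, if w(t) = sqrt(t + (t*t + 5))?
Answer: 70/3 ≈ 23.333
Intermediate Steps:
w(t) = sqrt(5 + t + t**2) (w(t) = sqrt(t + (t**2 + 5)) = sqrt(t + (5 + t**2)) = sqrt(5 + t + t**2))
(((-4 - 3)/(4 + w((2 + 0)**2)))*15)*r = (((-4 - 3)/(4 + sqrt(5 + (2 + 0)**2 + ((2 + 0)**2)**2)))*15)*(-2) = (-7/(4 + sqrt(5 + 2**2 + (2**2)**2))*15)*(-2) = (-7/(4 + sqrt(5 + 4 + 4**2))*15)*(-2) = (-7/(4 + sqrt(5 + 4 + 16))*15)*(-2) = (-7/(4 + sqrt(25))*15)*(-2) = (-7/(4 + 5)*15)*(-2) = (-7/9*15)*(-2) = (-7*1/9*15)*(-2) = -7/9*15*(-2) = -35/3*(-2) = 70/3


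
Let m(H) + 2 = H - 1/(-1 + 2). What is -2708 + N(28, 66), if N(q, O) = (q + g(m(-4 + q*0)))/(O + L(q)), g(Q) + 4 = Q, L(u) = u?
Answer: -254535/94 ≈ -2707.8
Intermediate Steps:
m(H) = -3 + H (m(H) = -2 + (H - 1/(-1 + 2)) = -2 + (H - 1/1) = -2 + (H - 1*1) = -2 + (H - 1) = -2 + (-1 + H) = -3 + H)
g(Q) = -4 + Q
N(q, O) = (-11 + q)/(O + q) (N(q, O) = (q + (-4 + (-3 + (-4 + q*0))))/(O + q) = (q + (-4 + (-3 + (-4 + 0))))/(O + q) = (q + (-4 + (-3 - 4)))/(O + q) = (q + (-4 - 7))/(O + q) = (q - 11)/(O + q) = (-11 + q)/(O + q))
-2708 + N(28, 66) = -2708 + (-11 + 28)/(66 + 28) = -2708 + 17/94 = -254535/94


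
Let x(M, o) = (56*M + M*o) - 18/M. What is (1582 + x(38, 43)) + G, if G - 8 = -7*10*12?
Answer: 85719/19 ≈ 4511.5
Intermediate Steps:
x(M, o) = -18/M + 56*M + M*o
G = -832 (G = 8 - 7*10*12 = 8 - 70*12 = 8 - 840 = -832)
(1582 + x(38, 43)) + G = (1582 + (-18 + 38²*(56 + 43))/38) - 832 = (1582 + (-18 + 1444*99)/38) - 832 = (1582 + (-18 + 142956)/38) - 832 = (1582 + (1/38)*142938) - 832 = (1582 + 71469/19) - 832 = 101527/19 - 832 = 85719/19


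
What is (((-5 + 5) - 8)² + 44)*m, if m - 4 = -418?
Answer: -44712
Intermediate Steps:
m = -414 (m = 4 - 418 = -414)
(((-5 + 5) - 8)² + 44)*m = (((-5 + 5) - 8)² + 44)*(-414) = ((0 - 8)² + 44)*(-414) = ((-8)² + 44)*(-414) = (64 + 44)*(-414) = 108*(-414) = -44712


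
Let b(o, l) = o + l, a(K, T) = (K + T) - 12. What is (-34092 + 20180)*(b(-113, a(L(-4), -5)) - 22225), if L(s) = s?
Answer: 311058408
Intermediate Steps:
a(K, T) = -12 + K + T
b(o, l) = l + o
(-34092 + 20180)*(b(-113, a(L(-4), -5)) - 22225) = (-34092 + 20180)*(((-12 - 4 - 5) - 113) - 22225) = -13912*((-21 - 113) - 22225) = -13912*(-134 - 22225) = -13912*(-22359) = 311058408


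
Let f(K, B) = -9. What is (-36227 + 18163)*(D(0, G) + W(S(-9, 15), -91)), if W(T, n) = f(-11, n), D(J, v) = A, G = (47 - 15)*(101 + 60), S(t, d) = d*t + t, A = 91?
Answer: -1481248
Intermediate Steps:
S(t, d) = t + d*t
G = 5152 (G = 32*161 = 5152)
D(J, v) = 91
W(T, n) = -9
(-36227 + 18163)*(D(0, G) + W(S(-9, 15), -91)) = (-36227 + 18163)*(91 - 9) = -18064*82 = -1481248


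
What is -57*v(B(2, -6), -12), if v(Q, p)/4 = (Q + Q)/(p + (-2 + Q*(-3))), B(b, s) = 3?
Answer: 1368/23 ≈ 59.478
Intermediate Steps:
v(Q, p) = 8*Q/(-2 + p - 3*Q) (v(Q, p) = 4*((Q + Q)/(p + (-2 + Q*(-3)))) = 4*((2*Q)/(p + (-2 - 3*Q))) = 4*((2*Q)/(-2 + p - 3*Q)) = 4*(2*Q/(-2 + p - 3*Q)) = 8*Q/(-2 + p - 3*Q))
-57*v(B(2, -6), -12) = -456*3/(-2 - 12 - 3*3) = -456*3/(-2 - 12 - 9) = -456*3/(-23) = -456*3*(-1)/23 = -57*(-24/23) = 1368/23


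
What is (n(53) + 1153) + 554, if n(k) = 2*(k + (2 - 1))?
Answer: 1815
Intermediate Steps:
n(k) = 2 + 2*k (n(k) = 2*(k + 1) = 2*(1 + k) = 2 + 2*k)
(n(53) + 1153) + 554 = ((2 + 2*53) + 1153) + 554 = ((2 + 106) + 1153) + 554 = (108 + 1153) + 554 = 1261 + 554 = 1815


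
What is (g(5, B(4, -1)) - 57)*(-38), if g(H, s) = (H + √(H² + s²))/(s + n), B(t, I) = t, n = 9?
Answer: 27968/13 - 38*√41/13 ≈ 2132.7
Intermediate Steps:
g(H, s) = (H + √(H² + s²))/(9 + s) (g(H, s) = (H + √(H² + s²))/(s + 9) = (H + √(H² + s²))/(9 + s))
(g(5, B(4, -1)) - 57)*(-38) = ((5 + √(5² + 4²))/(9 + 4) - 57)*(-38) = ((5 + √(25 + 16))/13 - 57)*(-38) = ((5 + √41)/13 - 57)*(-38) = ((5/13 + √41/13) - 57)*(-38) = (-736/13 + √41/13)*(-38) = 27968/13 - 38*√41/13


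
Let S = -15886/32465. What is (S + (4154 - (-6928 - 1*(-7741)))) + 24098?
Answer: 890791249/32465 ≈ 27439.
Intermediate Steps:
S = -15886/32465 (S = -15886*1/32465 = -15886/32465 ≈ -0.48933)
(S + (4154 - (-6928 - 1*(-7741)))) + 24098 = (-15886/32465 + (4154 - (-6928 - 1*(-7741)))) + 24098 = (-15886/32465 + (4154 - (-6928 + 7741))) + 24098 = (-15886/32465 + (4154 - 1*813)) + 24098 = (-15886/32465 + (4154 - 813)) + 24098 = (-15886/32465 + 3341) + 24098 = 108449679/32465 + 24098 = 890791249/32465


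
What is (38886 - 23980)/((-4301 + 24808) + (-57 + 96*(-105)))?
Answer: 7453/5185 ≈ 1.4374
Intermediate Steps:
(38886 - 23980)/((-4301 + 24808) + (-57 + 96*(-105))) = 14906/(20507 + (-57 - 10080)) = 14906/(20507 - 10137) = 14906/10370 = 14906*(1/10370) = 7453/5185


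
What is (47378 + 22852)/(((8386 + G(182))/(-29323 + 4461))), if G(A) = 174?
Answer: -87302913/428 ≈ -2.0398e+5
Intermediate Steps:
(47378 + 22852)/(((8386 + G(182))/(-29323 + 4461))) = (47378 + 22852)/(((8386 + 174)/(-29323 + 4461))) = 70230/((8560/(-24862))) = 70230/((8560*(-1/24862))) = 70230/(-4280/12431) = 70230*(-12431/4280) = -87302913/428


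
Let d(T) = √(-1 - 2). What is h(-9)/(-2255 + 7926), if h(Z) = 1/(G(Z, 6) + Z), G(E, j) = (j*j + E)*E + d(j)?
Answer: -84/120049399 - I*√3/360148197 ≈ -6.9971e-7 - 4.8093e-9*I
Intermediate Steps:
d(T) = I*√3 (d(T) = √(-3) = I*√3)
G(E, j) = I*√3 + E*(E + j²) (G(E, j) = (j*j + E)*E + I*√3 = (j² + E)*E + I*√3 = (E + j²)*E + I*√3 = E*(E + j²) + I*√3 = I*√3 + E*(E + j²))
h(Z) = 1/(Z² + 37*Z + I*√3) (h(Z) = 1/((Z² + I*√3 + Z*6²) + Z) = 1/((Z² + I*√3 + Z*36) + Z) = 1/((Z² + I*√3 + 36*Z) + Z) = 1/((Z² + 36*Z + I*√3) + Z) = 1/(Z² + 37*Z + I*√3))
h(-9)/(-2255 + 7926) = 1/(((-9)² + 37*(-9) + I*√3)*(-2255 + 7926)) = 1/((81 - 333 + I*√3)*5671) = (1/5671)/(-252 + I*√3) = 1/(5671*(-252 + I*√3))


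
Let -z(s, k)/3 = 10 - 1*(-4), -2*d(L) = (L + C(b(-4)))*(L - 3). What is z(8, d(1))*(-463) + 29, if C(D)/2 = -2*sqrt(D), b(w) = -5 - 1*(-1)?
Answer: 19475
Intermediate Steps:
b(w) = -4 (b(w) = -5 + 1 = -4)
C(D) = -4*sqrt(D) (C(D) = 2*(-2*sqrt(D)) = -4*sqrt(D))
d(L) = -(-3 + L)*(L - 8*I)/2 (d(L) = -(L - 8*I)*(L - 3)/2 = -(L - 8*I)*(-3 + L)/2 = -(-3 + L)*(L - 8*I)/2)
z(s, k) = -42 (z(s, k) = -3*(10 - 1*(-4)) = -3*(10 + 4) = -3*14 = -42)
z(8, d(1))*(-463) + 29 = -42*(-463) + 29 = 19446 + 29 = 19475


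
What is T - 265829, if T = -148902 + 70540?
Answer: -344191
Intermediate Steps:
T = -78362
T - 265829 = -78362 - 265829 = -344191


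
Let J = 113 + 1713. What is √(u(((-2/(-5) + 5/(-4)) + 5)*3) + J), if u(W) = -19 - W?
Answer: √179455/10 ≈ 42.362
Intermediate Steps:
J = 1826
√(u(((-2/(-5) + 5/(-4)) + 5)*3) + J) = √((-19 - ((-2/(-5) + 5/(-4)) + 5)*3) + 1826) = √((-19 - ((-2*(-⅕) + 5*(-¼)) + 5)*3) + 1826) = √((-19 - ((⅖ - 5/4) + 5)*3) + 1826) = √((-19 - (-17/20 + 5)*3) + 1826) = √((-19 - 83*3/20) + 1826) = √((-19 - 1*249/20) + 1826) = √((-19 - 249/20) + 1826) = √(-629/20 + 1826) = √(35891/20) = √179455/10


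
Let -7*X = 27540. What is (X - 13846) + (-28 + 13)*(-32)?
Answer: -121102/7 ≈ -17300.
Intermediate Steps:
X = -27540/7 (X = -⅐*27540 = -27540/7 ≈ -3934.3)
(X - 13846) + (-28 + 13)*(-32) = (-27540/7 - 13846) + (-28 + 13)*(-32) = -124462/7 - 15*(-32) = -124462/7 + 480 = -121102/7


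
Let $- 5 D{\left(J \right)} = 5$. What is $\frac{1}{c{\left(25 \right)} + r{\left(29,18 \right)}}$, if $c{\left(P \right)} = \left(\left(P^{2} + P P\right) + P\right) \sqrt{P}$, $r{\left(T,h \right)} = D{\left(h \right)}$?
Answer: $\frac{1}{6374} \approx 0.00015689$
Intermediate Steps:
$D{\left(J \right)} = -1$ ($D{\left(J \right)} = \left(- \frac{1}{5}\right) 5 = -1$)
$r{\left(T,h \right)} = -1$
$c{\left(P \right)} = \sqrt{P} \left(P + 2 P^{2}\right)$ ($c{\left(P \right)} = \left(\left(P^{2} + P^{2}\right) + P\right) \sqrt{P} = \left(2 P^{2} + P\right) \sqrt{P} = \left(P + 2 P^{2}\right) \sqrt{P} = \sqrt{P} \left(P + 2 P^{2}\right)$)
$\frac{1}{c{\left(25 \right)} + r{\left(29,18 \right)}} = \frac{1}{25^{\frac{3}{2}} \left(1 + 2 \cdot 25\right) - 1} = \frac{1}{125 \left(1 + 50\right) - 1} = \frac{1}{125 \cdot 51 - 1} = \frac{1}{6375 - 1} = \frac{1}{6374}$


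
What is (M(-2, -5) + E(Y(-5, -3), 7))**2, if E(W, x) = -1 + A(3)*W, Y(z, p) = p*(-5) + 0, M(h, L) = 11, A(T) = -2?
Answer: 400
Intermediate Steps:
Y(z, p) = -5*p (Y(z, p) = -5*p + 0 = -5*p)
E(W, x) = -1 - 2*W
(M(-2, -5) + E(Y(-5, -3), 7))**2 = (11 + (-1 - (-10)*(-3)))**2 = (11 + (-1 - 2*15))**2 = (11 + (-1 - 30))**2 = (11 - 31)**2 = (-20)**2 = 400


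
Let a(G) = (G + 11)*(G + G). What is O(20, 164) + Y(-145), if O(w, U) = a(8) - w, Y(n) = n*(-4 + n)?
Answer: 21889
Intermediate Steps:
a(G) = 2*G*(11 + G) (a(G) = (11 + G)*(2*G) = 2*G*(11 + G))
O(w, U) = 304 - w (O(w, U) = 2*8*(11 + 8) - w = 2*8*19 - w = 304 - w)
O(20, 164) + Y(-145) = (304 - 1*20) - 145*(-4 - 145) = (304 - 20) - 145*(-149) = 284 + 21605 = 21889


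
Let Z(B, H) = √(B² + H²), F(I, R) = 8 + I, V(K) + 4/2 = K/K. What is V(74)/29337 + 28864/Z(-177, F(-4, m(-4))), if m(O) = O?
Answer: -1/29337 + 28864*√31345/31345 ≈ 163.03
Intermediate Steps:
V(K) = -1 (V(K) = -2 + K/K = -2 + 1 = -1)
V(74)/29337 + 28864/Z(-177, F(-4, m(-4))) = -1/29337 + 28864/(√((-177)² + (8 - 4)²)) = -1*1/29337 + 28864/(√(31329 + 4²)) = -1/29337 + 28864/(√(31329 + 16)) = -1/29337 + 28864/(√31345) = -1/29337 + 28864*(√31345/31345) = -1/29337 + 28864*√31345/31345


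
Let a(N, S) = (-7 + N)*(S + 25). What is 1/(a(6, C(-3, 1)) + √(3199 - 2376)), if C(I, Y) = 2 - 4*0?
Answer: 27/94 + √823/94 ≈ 0.59243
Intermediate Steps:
C(I, Y) = 2 (C(I, Y) = 2 + 0 = 2)
a(N, S) = (-7 + N)*(25 + S)
1/(a(6, C(-3, 1)) + √(3199 - 2376)) = 1/((-175 - 7*2 + 25*6 + 6*2) + √(3199 - 2376)) = 1/((-175 - 14 + 150 + 12) + √823) = 1/(-27 + √823)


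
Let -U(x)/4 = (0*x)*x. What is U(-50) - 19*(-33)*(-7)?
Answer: -4389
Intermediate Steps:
U(x) = 0 (U(x) = -4*0*x*x = -0*x = -4*0 = 0)
U(-50) - 19*(-33)*(-7) = 0 - 19*(-33)*(-7) = 0 - (-627)*(-7) = 0 - 1*4389 = 0 - 4389 = -4389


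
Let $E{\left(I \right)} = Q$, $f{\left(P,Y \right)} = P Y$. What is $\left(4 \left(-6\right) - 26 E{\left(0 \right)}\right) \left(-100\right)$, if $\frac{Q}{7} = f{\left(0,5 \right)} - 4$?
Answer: $-70400$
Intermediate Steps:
$Q = -28$ ($Q = 7 \left(0 \cdot 5 - 4\right) = 7 \left(0 - 4\right) = 7 \left(-4\right) = -28$)
$E{\left(I \right)} = -28$
$\left(4 \left(-6\right) - 26 E{\left(0 \right)}\right) \left(-100\right) = \left(4 \left(-6\right) - -728\right) \left(-100\right) = \left(-24 + 728\right) \left(-100\right) = 704 \left(-100\right) = -70400$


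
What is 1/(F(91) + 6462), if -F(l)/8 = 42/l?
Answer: 13/83958 ≈ 0.00015484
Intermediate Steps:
F(l) = -336/l
1/(F(91) + 6462) = 1/(-336/91 + 6462) = 1/(-336*1/91 + 6462) = 1/(-48/13 + 6462) = 1/(83958/13) = 13/83958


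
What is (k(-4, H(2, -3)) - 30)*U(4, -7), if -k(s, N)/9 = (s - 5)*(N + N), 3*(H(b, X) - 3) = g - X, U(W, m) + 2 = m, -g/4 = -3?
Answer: -11394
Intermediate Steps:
g = 12 (g = -4*(-3) = 12)
U(W, m) = -2 + m
H(b, X) = 7 - X/3 (H(b, X) = 3 + (12 - X)/3 = 3 + (4 - X/3) = 7 - X/3)
k(s, N) = -18*N*(-5 + s) (k(s, N) = -9*(s - 5)*(N + N) = -9*(-5 + s)*2*N = -18*N*(-5 + s))
(k(-4, H(2, -3)) - 30)*U(4, -7) = (18*(7 - ⅓*(-3))*(5 - 1*(-4)) - 30)*(-2 - 7) = (18*(7 + 1)*(5 + 4) - 30)*(-9) = (18*8*9 - 30)*(-9) = (1296 - 30)*(-9) = 1266*(-9) = -11394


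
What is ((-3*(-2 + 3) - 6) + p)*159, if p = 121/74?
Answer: -86655/74 ≈ -1171.0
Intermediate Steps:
p = 121/74 (p = 121*(1/74) = 121/74 ≈ 1.6351)
((-3*(-2 + 3) - 6) + p)*159 = ((-3*(-2 + 3) - 6) + 121/74)*159 = ((-3*1 - 6) + 121/74)*159 = ((-3 - 6) + 121/74)*159 = (-9 + 121/74)*159 = -545/74*159 = -86655/74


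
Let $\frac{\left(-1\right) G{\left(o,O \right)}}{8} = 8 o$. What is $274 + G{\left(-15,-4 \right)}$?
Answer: $1234$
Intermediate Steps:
$G{\left(o,O \right)} = - 64 o$ ($G{\left(o,O \right)} = - 8 \cdot 8 o = - 64 o$)
$274 + G{\left(-15,-4 \right)} = 274 - -960 = 274 + 960 = 1234$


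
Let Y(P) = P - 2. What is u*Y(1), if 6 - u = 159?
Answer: 153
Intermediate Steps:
u = -153 (u = 6 - 1*159 = 6 - 159 = -153)
Y(P) = -2 + P
u*Y(1) = -153*(-2 + 1) = -153*(-1) = 153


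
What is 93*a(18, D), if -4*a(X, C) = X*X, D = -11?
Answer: -7533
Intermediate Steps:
a(X, C) = -X²/4 (a(X, C) = -X*X/4 = -X²/4)
93*a(18, D) = 93*(-¼*18²) = 93*(-¼*324) = 93*(-81) = -7533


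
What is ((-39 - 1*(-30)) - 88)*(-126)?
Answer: 12222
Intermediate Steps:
((-39 - 1*(-30)) - 88)*(-126) = ((-39 + 30) - 88)*(-126) = (-9 - 88)*(-126) = -97*(-126) = 12222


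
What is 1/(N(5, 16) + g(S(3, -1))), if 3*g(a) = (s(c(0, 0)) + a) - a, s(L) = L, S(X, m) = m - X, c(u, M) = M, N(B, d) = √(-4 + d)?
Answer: √3/6 ≈ 0.28868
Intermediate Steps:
g(a) = 0 (g(a) = ((0 + a) - a)/3 = (a - a)/3 = (⅓)*0 = 0)
1/(N(5, 16) + g(S(3, -1))) = 1/(√(-4 + 16) + 0) = 1/(√12 + 0) = 1/(2*√3 + 0) = 1/(2*√3) = √3/6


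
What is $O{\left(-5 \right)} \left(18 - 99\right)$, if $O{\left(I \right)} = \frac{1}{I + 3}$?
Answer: $\frac{81}{2} \approx 40.5$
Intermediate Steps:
$O{\left(I \right)} = \frac{1}{3 + I}$
$O{\left(-5 \right)} \left(18 - 99\right) = \frac{18 - 99}{3 - 5} = \frac{1}{-2} \left(-81\right) = \left(- \frac{1}{2}\right) \left(-81\right) = \frac{81}{2}$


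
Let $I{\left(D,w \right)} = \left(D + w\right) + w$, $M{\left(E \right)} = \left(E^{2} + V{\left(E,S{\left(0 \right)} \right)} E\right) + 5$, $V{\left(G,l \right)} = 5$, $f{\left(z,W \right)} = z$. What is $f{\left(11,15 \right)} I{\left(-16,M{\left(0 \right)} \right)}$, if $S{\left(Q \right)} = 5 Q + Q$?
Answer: $-66$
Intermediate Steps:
$S{\left(Q \right)} = 6 Q$
$M{\left(E \right)} = 5 + E^{2} + 5 E$ ($M{\left(E \right)} = \left(E^{2} + 5 E\right) + 5 = 5 + E^{2} + 5 E$)
$I{\left(D,w \right)} = D + 2 w$
$f{\left(11,15 \right)} I{\left(-16,M{\left(0 \right)} \right)} = 11 \left(-16 + 2 \left(5 + 0^{2} + 5 \cdot 0\right)\right) = 11 \left(-16 + 2 \left(5 + 0 + 0\right)\right) = 11 \left(-16 + 2 \cdot 5\right) = 11 \left(-16 + 10\right) = 11 \left(-6\right) = -66$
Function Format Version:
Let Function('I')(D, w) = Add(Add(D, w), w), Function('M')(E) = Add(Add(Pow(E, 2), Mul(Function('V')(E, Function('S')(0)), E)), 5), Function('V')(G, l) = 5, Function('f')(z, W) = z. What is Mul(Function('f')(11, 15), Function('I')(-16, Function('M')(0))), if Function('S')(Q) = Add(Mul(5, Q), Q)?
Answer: -66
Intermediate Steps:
Function('S')(Q) = Mul(6, Q)
Function('M')(E) = Add(5, Pow(E, 2), Mul(5, E)) (Function('M')(E) = Add(Add(Pow(E, 2), Mul(5, E)), 5) = Add(5, Pow(E, 2), Mul(5, E)))
Function('I')(D, w) = Add(D, Mul(2, w))
Mul(Function('f')(11, 15), Function('I')(-16, Function('M')(0))) = Mul(11, Add(-16, Mul(2, Add(5, Pow(0, 2), Mul(5, 0))))) = Mul(11, Add(-16, Mul(2, Add(5, 0, 0)))) = Mul(11, Add(-16, Mul(2, 5))) = Mul(11, Add(-16, 10)) = Mul(11, -6) = -66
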